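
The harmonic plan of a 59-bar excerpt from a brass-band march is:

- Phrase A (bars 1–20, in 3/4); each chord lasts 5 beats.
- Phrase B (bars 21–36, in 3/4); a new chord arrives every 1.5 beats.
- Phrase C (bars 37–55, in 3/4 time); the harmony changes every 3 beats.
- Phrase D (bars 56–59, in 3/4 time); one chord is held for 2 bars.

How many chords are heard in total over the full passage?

A: 20·3 = 60 beats, 60/5 = 12 chords.
B: 16·3 = 48 beats, 48/1.5 = 32 chords.
C: 19·3 = 57 beats, 57/3 = 19 chords.
D: 4·3 = 12 beats, 12/6 = 2 chords.
Total: 12 + 32 + 19 + 2 = 65.

65 chords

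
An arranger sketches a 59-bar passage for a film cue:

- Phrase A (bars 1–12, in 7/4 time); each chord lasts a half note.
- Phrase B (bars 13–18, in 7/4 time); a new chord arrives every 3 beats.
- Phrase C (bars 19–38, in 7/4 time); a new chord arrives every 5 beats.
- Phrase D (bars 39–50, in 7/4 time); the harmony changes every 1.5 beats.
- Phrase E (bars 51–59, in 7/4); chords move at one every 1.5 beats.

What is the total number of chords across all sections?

A: 12 bars × 7 beats = 84 beats; 2 beats/chord → 42 chords.
B: 6 bars × 7 beats = 42 beats; 3 beats/chord → 14 chords.
C: 20 bars × 7 beats = 140 beats; 5 beats/chord → 28 chords.
D: 12 bars × 7 beats = 84 beats; 1.5 beats/chord → 56 chords.
E: 9 bars × 7 beats = 63 beats; 1.5 beats/chord → 42 chords.
Total: 42 + 14 + 28 + 56 + 42 = 182.

182 chords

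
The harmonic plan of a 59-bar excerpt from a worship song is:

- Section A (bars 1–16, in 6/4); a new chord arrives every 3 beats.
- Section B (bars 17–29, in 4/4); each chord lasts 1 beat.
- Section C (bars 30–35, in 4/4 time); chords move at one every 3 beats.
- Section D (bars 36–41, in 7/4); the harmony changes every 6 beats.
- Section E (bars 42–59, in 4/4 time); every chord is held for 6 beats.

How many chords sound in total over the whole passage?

111 chords

A has 96 beats and chords last 3 each, so 32 chords.
B has 52 beats and chords last 1 each, so 52 chords.
C has 24 beats and chords last 3 each, so 8 chords.
D has 42 beats and chords last 6 each, so 7 chords.
E has 72 beats and chords last 6 each, so 12 chords.
Total: 32 + 52 + 8 + 7 + 12 = 111.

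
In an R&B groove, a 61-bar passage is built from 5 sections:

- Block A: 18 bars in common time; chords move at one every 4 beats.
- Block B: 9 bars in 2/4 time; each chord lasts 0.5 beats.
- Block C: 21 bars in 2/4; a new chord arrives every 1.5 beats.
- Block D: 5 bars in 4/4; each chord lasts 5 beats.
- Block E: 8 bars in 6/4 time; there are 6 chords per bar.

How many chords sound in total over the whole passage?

134 chords

A has 72 beats and chords last 4 each, so 18 chords.
B has 18 beats and chords last 0.5 each, so 36 chords.
C has 42 beats and chords last 1.5 each, so 28 chords.
D has 20 beats and chords last 5 each, so 4 chords.
E has 48 beats and chords last 1 each, so 48 chords.
Total: 18 + 36 + 28 + 4 + 48 = 134.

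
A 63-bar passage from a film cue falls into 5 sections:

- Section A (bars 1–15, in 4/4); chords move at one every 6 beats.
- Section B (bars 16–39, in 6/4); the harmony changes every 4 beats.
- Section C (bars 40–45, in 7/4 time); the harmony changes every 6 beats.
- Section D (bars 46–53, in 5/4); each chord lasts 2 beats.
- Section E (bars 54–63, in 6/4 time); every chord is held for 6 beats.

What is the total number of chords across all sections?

83 chords

A: 15 bars × 4 beats = 60 beats; 6 beats/chord → 10 chords.
B: 24 bars × 6 beats = 144 beats; 4 beats/chord → 36 chords.
C: 6 bars × 7 beats = 42 beats; 6 beats/chord → 7 chords.
D: 8 bars × 5 beats = 40 beats; 2 beats/chord → 20 chords.
E: 10 bars × 6 beats = 60 beats; 6 beats/chord → 10 chords.
Total: 10 + 36 + 7 + 20 + 10 = 83.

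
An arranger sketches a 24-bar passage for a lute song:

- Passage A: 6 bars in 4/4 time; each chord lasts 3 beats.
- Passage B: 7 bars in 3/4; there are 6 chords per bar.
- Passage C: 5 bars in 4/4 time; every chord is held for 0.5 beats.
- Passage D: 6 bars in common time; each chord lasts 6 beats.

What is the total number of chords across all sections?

A: 6 bars × 4 beats = 24 beats; 3 beats/chord → 8 chords.
B: 7 bars × 3 beats = 21 beats; 0.5 beats/chord → 42 chords.
C: 5 bars × 4 beats = 20 beats; 0.5 beats/chord → 40 chords.
D: 6 bars × 4 beats = 24 beats; 6 beats/chord → 4 chords.
Total: 8 + 42 + 40 + 4 = 94.

94 chords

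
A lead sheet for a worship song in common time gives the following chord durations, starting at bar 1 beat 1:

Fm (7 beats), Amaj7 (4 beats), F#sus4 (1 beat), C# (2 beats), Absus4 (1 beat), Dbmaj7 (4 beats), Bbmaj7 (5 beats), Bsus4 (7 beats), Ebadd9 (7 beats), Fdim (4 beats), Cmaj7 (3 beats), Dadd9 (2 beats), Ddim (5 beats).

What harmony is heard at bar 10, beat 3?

Beat 3 of bar 10 is beat (10−1)×4 + 3 = 39 overall.
Running totals: Fm ends at 7, Amaj7 ends at 11, F#sus4 ends at 12, C# ends at 14, Absus4 ends at 15, Dbmaj7 ends at 19, Bbmaj7 ends at 24, Bsus4 ends at 31, Ebadd9 ends at 38, Fdim ends at 42.
Beat 39 falls within Fdim.

Fdim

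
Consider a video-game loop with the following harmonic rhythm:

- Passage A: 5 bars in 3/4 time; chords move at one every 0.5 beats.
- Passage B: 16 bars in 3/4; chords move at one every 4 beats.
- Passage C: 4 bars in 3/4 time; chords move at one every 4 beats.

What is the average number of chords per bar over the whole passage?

A: 5 bars of 3 beats is 15 beats; at 0.5 beats each that's 30 chords.
B: 16 bars of 3 beats is 48 beats; at 4 beats each that's 12 chords.
C: 4 bars of 3 beats is 12 beats; at 4 beats each that's 3 chords.
Overall: 45 chords over 25 bars → 45/25 = 1.8 chords per bar.

1.8 chords per bar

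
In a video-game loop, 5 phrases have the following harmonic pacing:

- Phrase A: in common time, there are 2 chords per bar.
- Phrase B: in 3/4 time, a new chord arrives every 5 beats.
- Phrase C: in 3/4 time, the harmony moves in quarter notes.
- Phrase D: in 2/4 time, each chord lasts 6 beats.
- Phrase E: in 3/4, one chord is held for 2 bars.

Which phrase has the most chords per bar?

Phrase C

A: 4 beats/bar ÷ 2 beats/chord = 2 chords/bar.
B: 3 beats/bar ÷ 5 beats/chord = 0.6 chords/bar.
C: 3 beats/bar ÷ 1 beat/chord = 3 chords/bar.
D: 2 beats/bar ÷ 6 beats/chord = 1/3 chords/bar.
E: 3 beats/bar ÷ 6 beats/chord = 0.5 chords/bar.
Fastest is C at 3 chords/bar.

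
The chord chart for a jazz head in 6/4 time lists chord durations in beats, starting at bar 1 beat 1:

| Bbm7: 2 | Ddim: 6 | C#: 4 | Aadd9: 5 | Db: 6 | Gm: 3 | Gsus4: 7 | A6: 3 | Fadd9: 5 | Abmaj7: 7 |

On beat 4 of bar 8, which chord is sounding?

Beat 4 of bar 8 is beat (8−1)×6 + 4 = 46 overall.
Running totals: Bbm7 ends at 2, Ddim ends at 8, C# ends at 12, Aadd9 ends at 17, Db ends at 23, Gm ends at 26, Gsus4 ends at 33, A6 ends at 36, Fadd9 ends at 41, Abmaj7 ends at 48.
Beat 46 falls within Abmaj7.

Abmaj7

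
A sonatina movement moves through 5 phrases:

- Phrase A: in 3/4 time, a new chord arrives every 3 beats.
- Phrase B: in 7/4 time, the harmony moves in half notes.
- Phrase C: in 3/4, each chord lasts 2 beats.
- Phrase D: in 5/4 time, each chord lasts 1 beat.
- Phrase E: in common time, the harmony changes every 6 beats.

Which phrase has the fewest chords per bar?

A: each chord is 3 beats in 3/4, so 1 per bar.
B: each chord is 2 beats in 7/4, so 3.5 per bar.
C: each chord is 2 beats in 3/4, so 1.5 per bar.
D: each chord is 1 beat in 5/4, so 5 per bar.
E: each chord is 6 beats in 4/4, so 2/3 per bar.
Slowest is E at 2/3 chords/bar.

Phrase E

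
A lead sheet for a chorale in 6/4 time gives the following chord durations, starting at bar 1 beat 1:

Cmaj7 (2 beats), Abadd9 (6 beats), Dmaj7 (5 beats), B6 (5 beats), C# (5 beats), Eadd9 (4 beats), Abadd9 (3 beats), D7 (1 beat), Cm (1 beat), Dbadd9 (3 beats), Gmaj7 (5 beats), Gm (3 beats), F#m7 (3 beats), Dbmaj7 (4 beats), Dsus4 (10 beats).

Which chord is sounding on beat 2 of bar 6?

Beat 2 of bar 6 is beat (6−1)×6 + 2 = 32 overall.
Running totals: Cmaj7 ends at 2, Abadd9 ends at 8, Dmaj7 ends at 13, B6 ends at 18, C# ends at 23, Eadd9 ends at 27, Abadd9 ends at 30, D7 ends at 31, Cm ends at 32.
Beat 32 falls within Cm.

Cm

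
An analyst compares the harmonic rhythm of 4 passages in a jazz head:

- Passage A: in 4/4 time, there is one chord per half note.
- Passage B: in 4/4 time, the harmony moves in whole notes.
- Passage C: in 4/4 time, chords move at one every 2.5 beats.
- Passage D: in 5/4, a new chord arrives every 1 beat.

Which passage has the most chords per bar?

Passage D

A: 4/2 = 2 chords/bar.
B: 4/4 = 1 chord/bar.
C: 4/2.5 = 1.6 chords/bar.
D: 5/1 = 5 chords/bar.
Fastest is D at 5 chords/bar.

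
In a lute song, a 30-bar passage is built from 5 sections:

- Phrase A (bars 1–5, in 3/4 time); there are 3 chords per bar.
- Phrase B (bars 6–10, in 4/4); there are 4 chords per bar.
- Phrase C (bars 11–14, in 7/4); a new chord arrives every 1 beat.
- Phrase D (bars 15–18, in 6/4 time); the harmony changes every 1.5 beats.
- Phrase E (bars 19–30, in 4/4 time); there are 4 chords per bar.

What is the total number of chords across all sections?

127 chords

A: 5·3 = 15 beats, 15/1 = 15 chords.
B: 5·4 = 20 beats, 20/1 = 20 chords.
C: 4·7 = 28 beats, 28/1 = 28 chords.
D: 4·6 = 24 beats, 24/1.5 = 16 chords.
E: 12·4 = 48 beats, 48/1 = 48 chords.
Total: 15 + 20 + 28 + 16 + 48 = 127.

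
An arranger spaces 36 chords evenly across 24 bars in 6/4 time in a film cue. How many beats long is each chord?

24 bars × 6 beats/bar = 144 beats total.
144 beats ÷ 36 chords = 4 beats per chord.
(That is a whole note.)

4 beats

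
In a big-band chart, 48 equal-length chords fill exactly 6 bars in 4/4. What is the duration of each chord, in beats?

0.5 beats

6 bars × 4 beats/bar = 24 beats total.
24 beats ÷ 48 chords = 0.5 beats per chord.
(That is an eighth note.)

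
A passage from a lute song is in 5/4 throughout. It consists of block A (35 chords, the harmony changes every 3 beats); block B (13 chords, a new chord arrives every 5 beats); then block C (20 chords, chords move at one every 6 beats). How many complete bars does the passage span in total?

A: 35 × 3 = 105 beats = 21 bars.
B: 13 × 5 = 65 beats = 13 bars.
C: 20 × 6 = 120 beats = 24 bars.
Total: 21 + 13 + 24 = 58 bars.

58 bars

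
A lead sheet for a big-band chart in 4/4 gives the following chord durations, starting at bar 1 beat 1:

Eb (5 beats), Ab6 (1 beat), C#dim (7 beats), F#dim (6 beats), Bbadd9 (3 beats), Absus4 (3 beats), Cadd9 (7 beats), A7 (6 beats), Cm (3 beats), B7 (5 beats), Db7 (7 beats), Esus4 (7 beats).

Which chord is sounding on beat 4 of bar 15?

Esus4

Beat 4 of bar 15 is beat (15−1)×4 + 4 = 60 overall.
Running totals: Eb ends at 5, Ab6 ends at 6, C#dim ends at 13, F#dim ends at 19, Bbadd9 ends at 22, Absus4 ends at 25, Cadd9 ends at 32, A7 ends at 38, Cm ends at 41, B7 ends at 46, Db7 ends at 53, Esus4 ends at 60.
Beat 60 falls within Esus4.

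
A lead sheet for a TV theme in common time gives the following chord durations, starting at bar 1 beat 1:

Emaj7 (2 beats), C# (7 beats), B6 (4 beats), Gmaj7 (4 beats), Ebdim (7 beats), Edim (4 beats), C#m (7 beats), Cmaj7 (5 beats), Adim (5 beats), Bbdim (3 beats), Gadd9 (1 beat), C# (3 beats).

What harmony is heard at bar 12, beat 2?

Beat 2 of bar 12 is beat (12−1)×4 + 2 = 46 overall.
Running totals: Emaj7 ends at 2, C# ends at 9, B6 ends at 13, Gmaj7 ends at 17, Ebdim ends at 24, Edim ends at 28, C#m ends at 35, Cmaj7 ends at 40, Adim ends at 45, Bbdim ends at 48.
Beat 46 falls within Bbdim.

Bbdim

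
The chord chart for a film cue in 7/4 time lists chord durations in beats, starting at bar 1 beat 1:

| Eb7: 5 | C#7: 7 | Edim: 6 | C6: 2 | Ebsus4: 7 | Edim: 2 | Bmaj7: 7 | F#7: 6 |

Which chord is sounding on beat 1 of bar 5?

Edim

Beat 1 of bar 5 is beat (5−1)×7 + 1 = 29 overall.
Running totals: Eb7 ends at 5, C#7 ends at 12, Edim ends at 18, C6 ends at 20, Ebsus4 ends at 27, Edim ends at 29.
Beat 29 falls within Edim.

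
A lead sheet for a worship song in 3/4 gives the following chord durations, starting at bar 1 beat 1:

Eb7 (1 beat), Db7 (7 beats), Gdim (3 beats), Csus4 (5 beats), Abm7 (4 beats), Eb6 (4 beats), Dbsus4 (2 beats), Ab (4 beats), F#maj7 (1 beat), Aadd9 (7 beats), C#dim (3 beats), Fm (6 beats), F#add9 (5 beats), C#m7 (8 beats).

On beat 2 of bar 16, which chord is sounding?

Fm

Beat 2 of bar 16 is beat (16−1)×3 + 2 = 47 overall.
Running totals: Eb7 ends at 1, Db7 ends at 8, Gdim ends at 11, Csus4 ends at 16, Abm7 ends at 20, Eb6 ends at 24, Dbsus4 ends at 26, Ab ends at 30, F#maj7 ends at 31, Aadd9 ends at 38, C#dim ends at 41, Fm ends at 47.
Beat 47 falls within Fm.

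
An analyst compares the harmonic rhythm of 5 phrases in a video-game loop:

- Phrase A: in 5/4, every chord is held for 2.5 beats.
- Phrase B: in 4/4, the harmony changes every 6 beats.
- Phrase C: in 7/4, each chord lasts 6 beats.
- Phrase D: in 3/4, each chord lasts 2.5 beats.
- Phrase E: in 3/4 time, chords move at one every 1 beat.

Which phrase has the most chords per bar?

A: 5 beats/bar ÷ 2.5 beats/chord = 2 chords/bar.
B: 4 beats/bar ÷ 6 beats/chord = 2/3 chords/bar.
C: 7 beats/bar ÷ 6 beats/chord = 7/6 chords/bar.
D: 3 beats/bar ÷ 2.5 beats/chord = 1.2 chords/bar.
E: 3 beats/bar ÷ 1 beat/chord = 3 chords/bar.
Fastest is E at 3 chords/bar.

Phrase E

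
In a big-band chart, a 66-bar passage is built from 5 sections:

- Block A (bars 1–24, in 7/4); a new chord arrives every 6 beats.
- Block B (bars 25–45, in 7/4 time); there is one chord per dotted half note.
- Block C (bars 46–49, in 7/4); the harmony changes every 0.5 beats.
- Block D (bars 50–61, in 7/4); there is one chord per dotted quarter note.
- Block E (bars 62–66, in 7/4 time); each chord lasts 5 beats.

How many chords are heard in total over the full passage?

A: 24·7 = 168 beats, 168/6 = 28 chords.
B: 21·7 = 147 beats, 147/3 = 49 chords.
C: 4·7 = 28 beats, 28/0.5 = 56 chords.
D: 12·7 = 84 beats, 84/1.5 = 56 chords.
E: 5·7 = 35 beats, 35/5 = 7 chords.
Total: 28 + 49 + 56 + 56 + 7 = 196.

196 chords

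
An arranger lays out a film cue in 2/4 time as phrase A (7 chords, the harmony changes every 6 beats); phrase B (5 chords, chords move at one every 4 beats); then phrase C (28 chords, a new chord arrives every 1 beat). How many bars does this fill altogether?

45 bars

A: 7 × 6 = 42 beats = 21 bars.
B: 5 × 4 = 20 beats = 10 bars.
C: 28 × 1 = 28 beats = 14 bars.
Total: 21 + 10 + 14 = 45 bars.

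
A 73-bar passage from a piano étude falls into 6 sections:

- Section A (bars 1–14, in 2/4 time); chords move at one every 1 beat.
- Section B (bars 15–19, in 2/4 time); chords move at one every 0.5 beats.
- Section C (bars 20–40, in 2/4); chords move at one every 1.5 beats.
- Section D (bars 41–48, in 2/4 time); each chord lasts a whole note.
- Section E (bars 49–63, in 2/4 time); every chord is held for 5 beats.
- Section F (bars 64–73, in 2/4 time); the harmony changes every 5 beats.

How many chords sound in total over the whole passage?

90 chords

A: 14 bars × 2 beats = 28 beats; 1 beat/chord → 28 chords.
B: 5 bars × 2 beats = 10 beats; 0.5 beats/chord → 20 chords.
C: 21 bars × 2 beats = 42 beats; 1.5 beats/chord → 28 chords.
D: 8 bars × 2 beats = 16 beats; 4 beats/chord → 4 chords.
E: 15 bars × 2 beats = 30 beats; 5 beats/chord → 6 chords.
F: 10 bars × 2 beats = 20 beats; 5 beats/chord → 4 chords.
Total: 28 + 20 + 28 + 4 + 6 + 4 = 90.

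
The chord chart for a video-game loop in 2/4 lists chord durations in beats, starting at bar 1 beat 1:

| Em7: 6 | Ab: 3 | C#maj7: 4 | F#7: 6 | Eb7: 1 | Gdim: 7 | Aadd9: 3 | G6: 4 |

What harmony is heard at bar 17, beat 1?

Beat 1 of bar 17 is beat (17−1)×2 + 1 = 33 overall.
Running totals: Em7 ends at 6, Ab ends at 9, C#maj7 ends at 13, F#7 ends at 19, Eb7 ends at 20, Gdim ends at 27, Aadd9 ends at 30, G6 ends at 34.
Beat 33 falls within G6.

G6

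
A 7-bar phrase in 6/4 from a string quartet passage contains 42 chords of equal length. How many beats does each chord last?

7 bars × 6 beats/bar = 42 beats total.
42 beats ÷ 42 chords = 1 beats per chord.
(That is a quarter note.)

1 beat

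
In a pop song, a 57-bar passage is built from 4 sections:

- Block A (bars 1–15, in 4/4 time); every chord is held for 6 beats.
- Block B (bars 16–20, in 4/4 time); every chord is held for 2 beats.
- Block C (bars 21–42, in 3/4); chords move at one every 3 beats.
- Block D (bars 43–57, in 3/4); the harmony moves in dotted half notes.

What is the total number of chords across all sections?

A: 15·4 = 60 beats, 60/6 = 10 chords.
B: 5·4 = 20 beats, 20/2 = 10 chords.
C: 22·3 = 66 beats, 66/3 = 22 chords.
D: 15·3 = 45 beats, 45/3 = 15 chords.
Total: 10 + 10 + 22 + 15 = 57.

57 chords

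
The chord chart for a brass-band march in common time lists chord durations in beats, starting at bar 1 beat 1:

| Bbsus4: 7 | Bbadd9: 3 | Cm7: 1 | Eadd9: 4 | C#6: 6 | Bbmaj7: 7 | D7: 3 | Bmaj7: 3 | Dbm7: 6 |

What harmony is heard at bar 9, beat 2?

Bmaj7

Beat 2 of bar 9 is beat (9−1)×4 + 2 = 34 overall.
Running totals: Bbsus4 ends at 7, Bbadd9 ends at 10, Cm7 ends at 11, Eadd9 ends at 15, C#6 ends at 21, Bbmaj7 ends at 28, D7 ends at 31, Bmaj7 ends at 34.
Beat 34 falls within Bmaj7.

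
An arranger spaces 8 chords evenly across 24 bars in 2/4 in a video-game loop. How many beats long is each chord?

24 bars × 2 beats/bar = 48 beats total.
48 beats ÷ 8 chords = 6 beats per chord.

6 beats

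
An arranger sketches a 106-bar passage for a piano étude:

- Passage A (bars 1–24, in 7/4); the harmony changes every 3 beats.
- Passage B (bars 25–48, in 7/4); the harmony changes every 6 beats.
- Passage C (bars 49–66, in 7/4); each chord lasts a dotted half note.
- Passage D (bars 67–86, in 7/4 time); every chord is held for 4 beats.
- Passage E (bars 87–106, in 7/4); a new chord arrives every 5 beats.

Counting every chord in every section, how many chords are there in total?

189 chords

A has 168 beats and chords last 3 each, so 56 chords.
B has 168 beats and chords last 6 each, so 28 chords.
C has 126 beats and chords last 3 each, so 42 chords.
D has 140 beats and chords last 4 each, so 35 chords.
E has 140 beats and chords last 5 each, so 28 chords.
Total: 56 + 28 + 42 + 35 + 28 = 189.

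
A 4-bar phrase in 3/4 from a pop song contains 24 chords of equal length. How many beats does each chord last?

4 bars × 3 beats/bar = 12 beats total.
12 beats ÷ 24 chords = 0.5 beats per chord.
(That is an eighth note.)

0.5 beats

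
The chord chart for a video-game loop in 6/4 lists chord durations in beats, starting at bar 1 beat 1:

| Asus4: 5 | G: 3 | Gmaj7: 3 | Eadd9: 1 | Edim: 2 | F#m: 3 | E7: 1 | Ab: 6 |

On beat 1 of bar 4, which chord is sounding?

Ab

Beat 1 of bar 4 is beat (4−1)×6 + 1 = 19 overall.
Running totals: Asus4 ends at 5, G ends at 8, Gmaj7 ends at 11, Eadd9 ends at 12, Edim ends at 14, F#m ends at 17, E7 ends at 18, Ab ends at 24.
Beat 19 falls within Ab.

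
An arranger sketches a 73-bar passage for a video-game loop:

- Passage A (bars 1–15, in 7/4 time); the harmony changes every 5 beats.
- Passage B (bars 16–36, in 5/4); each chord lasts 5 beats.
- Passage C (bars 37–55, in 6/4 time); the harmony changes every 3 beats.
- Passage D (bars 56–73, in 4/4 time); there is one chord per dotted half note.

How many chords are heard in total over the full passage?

A: 15·7 = 105 beats, 105/5 = 21 chords.
B: 21·5 = 105 beats, 105/5 = 21 chords.
C: 19·6 = 114 beats, 114/3 = 38 chords.
D: 18·4 = 72 beats, 72/3 = 24 chords.
Total: 21 + 21 + 38 + 24 = 104.

104 chords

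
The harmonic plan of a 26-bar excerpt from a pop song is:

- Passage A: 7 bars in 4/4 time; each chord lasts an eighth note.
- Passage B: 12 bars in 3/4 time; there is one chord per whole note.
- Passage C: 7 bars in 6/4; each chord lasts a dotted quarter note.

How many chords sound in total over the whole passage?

A has 28 beats and chords last 0.5 each, so 56 chords.
B has 36 beats and chords last 4 each, so 9 chords.
C has 42 beats and chords last 1.5 each, so 28 chords.
Total: 56 + 9 + 28 = 93.

93 chords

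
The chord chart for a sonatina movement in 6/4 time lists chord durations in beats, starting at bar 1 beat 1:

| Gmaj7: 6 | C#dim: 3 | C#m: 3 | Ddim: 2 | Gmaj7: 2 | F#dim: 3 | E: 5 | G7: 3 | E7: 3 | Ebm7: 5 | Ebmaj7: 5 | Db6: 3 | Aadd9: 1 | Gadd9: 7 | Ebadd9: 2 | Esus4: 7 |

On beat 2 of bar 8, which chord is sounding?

Aadd9

Beat 2 of bar 8 is beat (8−1)×6 + 2 = 44 overall.
Running totals: Gmaj7 ends at 6, C#dim ends at 9, C#m ends at 12, Ddim ends at 14, Gmaj7 ends at 16, F#dim ends at 19, E ends at 24, G7 ends at 27, E7 ends at 30, Ebm7 ends at 35, Ebmaj7 ends at 40, Db6 ends at 43, Aadd9 ends at 44.
Beat 44 falls within Aadd9.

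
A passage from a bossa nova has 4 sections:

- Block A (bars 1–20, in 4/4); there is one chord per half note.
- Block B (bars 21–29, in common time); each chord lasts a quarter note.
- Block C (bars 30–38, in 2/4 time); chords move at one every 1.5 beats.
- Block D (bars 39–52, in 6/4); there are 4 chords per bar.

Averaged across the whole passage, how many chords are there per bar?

36/13 chords per bar

A: 20 × 4 = 80 beats ÷ 2 = 40 chords.
B: 9 × 4 = 36 beats ÷ 1 = 36 chords.
C: 9 × 2 = 18 beats ÷ 1.5 = 12 chords.
D: 14 × 6 = 84 beats ÷ 1.5 = 56 chords.
Overall: 144 chords over 52 bars → 144/52 = 36/13 chords per bar.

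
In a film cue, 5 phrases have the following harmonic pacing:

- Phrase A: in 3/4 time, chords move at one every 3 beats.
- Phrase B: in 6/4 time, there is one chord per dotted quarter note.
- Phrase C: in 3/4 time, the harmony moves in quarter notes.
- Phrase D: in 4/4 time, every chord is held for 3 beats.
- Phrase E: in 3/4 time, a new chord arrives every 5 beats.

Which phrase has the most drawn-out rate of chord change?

A: 3 beats/bar ÷ 3 beats/chord = 1 chord/bar.
B: 6 beats/bar ÷ 1.5 beats/chord = 4 chords/bar.
C: 3 beats/bar ÷ 1 beat/chord = 3 chords/bar.
D: 4 beats/bar ÷ 3 beats/chord = 4/3 chords/bar.
E: 3 beats/bar ÷ 5 beats/chord = 0.6 chords/bar.
Slowest is E at 0.6 chords/bar.

Phrase E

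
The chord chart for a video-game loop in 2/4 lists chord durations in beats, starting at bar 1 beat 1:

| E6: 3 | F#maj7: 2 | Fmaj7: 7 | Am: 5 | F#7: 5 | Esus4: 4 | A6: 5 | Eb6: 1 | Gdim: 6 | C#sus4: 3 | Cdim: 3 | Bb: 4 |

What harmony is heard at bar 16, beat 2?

Eb6

Beat 2 of bar 16 is beat (16−1)×2 + 2 = 32 overall.
Running totals: E6 ends at 3, F#maj7 ends at 5, Fmaj7 ends at 12, Am ends at 17, F#7 ends at 22, Esus4 ends at 26, A6 ends at 31, Eb6 ends at 32.
Beat 32 falls within Eb6.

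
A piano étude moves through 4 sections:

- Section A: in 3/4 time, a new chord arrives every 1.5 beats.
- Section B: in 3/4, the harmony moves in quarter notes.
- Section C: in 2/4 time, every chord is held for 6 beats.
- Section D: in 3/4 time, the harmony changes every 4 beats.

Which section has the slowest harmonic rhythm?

Section C

A: each chord is 1.5 beats in 3/4, so 2 per bar.
B: each chord is 1 beat in 3/4, so 3 per bar.
C: each chord is 6 beats in 2/4, so 1/3 per bar.
D: each chord is 4 beats in 3/4, so 0.75 per bar.
Slowest is C at 1/3 chords/bar.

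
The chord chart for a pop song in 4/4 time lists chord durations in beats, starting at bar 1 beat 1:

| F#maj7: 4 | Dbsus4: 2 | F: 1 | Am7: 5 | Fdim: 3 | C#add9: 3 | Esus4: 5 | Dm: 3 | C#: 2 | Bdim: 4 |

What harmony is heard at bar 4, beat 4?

Beat 4 of bar 4 is beat (4−1)×4 + 4 = 16 overall.
Running totals: F#maj7 ends at 4, Dbsus4 ends at 6, F ends at 7, Am7 ends at 12, Fdim ends at 15, C#add9 ends at 18.
Beat 16 falls within C#add9.

C#add9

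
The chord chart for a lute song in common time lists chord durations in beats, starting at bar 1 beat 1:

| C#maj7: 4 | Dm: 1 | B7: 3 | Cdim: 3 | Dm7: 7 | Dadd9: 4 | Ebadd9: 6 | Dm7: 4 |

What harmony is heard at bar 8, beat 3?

Dm7

Beat 3 of bar 8 is beat (8−1)×4 + 3 = 31 overall.
Running totals: C#maj7 ends at 4, Dm ends at 5, B7 ends at 8, Cdim ends at 11, Dm7 ends at 18, Dadd9 ends at 22, Ebadd9 ends at 28, Dm7 ends at 32.
Beat 31 falls within Dm7.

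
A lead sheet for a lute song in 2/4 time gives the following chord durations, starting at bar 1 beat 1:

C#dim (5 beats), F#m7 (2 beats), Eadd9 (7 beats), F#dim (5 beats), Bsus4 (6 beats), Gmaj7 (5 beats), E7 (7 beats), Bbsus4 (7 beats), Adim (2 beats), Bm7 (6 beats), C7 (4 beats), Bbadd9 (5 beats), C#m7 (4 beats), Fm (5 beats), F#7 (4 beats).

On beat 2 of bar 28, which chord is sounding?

C7

Beat 2 of bar 28 is beat (28−1)×2 + 2 = 56 overall.
Running totals: C#dim ends at 5, F#m7 ends at 7, Eadd9 ends at 14, F#dim ends at 19, Bsus4 ends at 25, Gmaj7 ends at 30, E7 ends at 37, Bbsus4 ends at 44, Adim ends at 46, Bm7 ends at 52, C7 ends at 56.
Beat 56 falls within C7.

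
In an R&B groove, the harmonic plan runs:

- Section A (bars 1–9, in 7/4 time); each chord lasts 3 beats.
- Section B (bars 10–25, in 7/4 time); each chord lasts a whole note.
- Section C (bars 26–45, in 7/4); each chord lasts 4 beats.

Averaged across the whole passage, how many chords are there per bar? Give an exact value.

A: 9 × 7 = 63 beats ÷ 3 = 21 chords.
B: 16 × 7 = 112 beats ÷ 4 = 28 chords.
C: 20 × 7 = 140 beats ÷ 4 = 35 chords.
Overall: 84 chords over 45 bars → 84/45 = 28/15 chords per bar.

28/15 chords per bar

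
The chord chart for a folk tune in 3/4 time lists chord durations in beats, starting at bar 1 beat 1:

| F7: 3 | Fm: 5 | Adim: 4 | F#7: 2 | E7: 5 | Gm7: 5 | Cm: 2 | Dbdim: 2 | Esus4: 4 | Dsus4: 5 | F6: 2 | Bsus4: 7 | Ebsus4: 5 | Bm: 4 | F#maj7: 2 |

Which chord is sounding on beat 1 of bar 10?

Beat 1 of bar 10 is beat (10−1)×3 + 1 = 28 overall.
Running totals: F7 ends at 3, Fm ends at 8, Adim ends at 12, F#7 ends at 14, E7 ends at 19, Gm7 ends at 24, Cm ends at 26, Dbdim ends at 28.
Beat 28 falls within Dbdim.

Dbdim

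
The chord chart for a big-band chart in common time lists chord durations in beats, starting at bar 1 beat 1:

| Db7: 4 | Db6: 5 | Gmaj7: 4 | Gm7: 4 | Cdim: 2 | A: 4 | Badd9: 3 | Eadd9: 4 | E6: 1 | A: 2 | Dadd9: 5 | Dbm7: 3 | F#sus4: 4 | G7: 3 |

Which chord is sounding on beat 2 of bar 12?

Beat 2 of bar 12 is beat (12−1)×4 + 2 = 46 overall.
Running totals: Db7 ends at 4, Db6 ends at 9, Gmaj7 ends at 13, Gm7 ends at 17, Cdim ends at 19, A ends at 23, Badd9 ends at 26, Eadd9 ends at 30, E6 ends at 31, A ends at 33, Dadd9 ends at 38, Dbm7 ends at 41, F#sus4 ends at 45, G7 ends at 48.
Beat 46 falls within G7.

G7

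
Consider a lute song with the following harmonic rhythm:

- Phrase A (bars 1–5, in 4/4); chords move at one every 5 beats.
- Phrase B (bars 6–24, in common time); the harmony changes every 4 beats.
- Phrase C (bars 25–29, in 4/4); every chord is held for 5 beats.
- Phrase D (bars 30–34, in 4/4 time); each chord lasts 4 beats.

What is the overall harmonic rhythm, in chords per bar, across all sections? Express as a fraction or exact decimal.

A: 5 bars of 4 beats is 20 beats; at 5 beats each that's 4 chords.
B: 19 bars of 4 beats is 76 beats; at 4 beats each that's 19 chords.
C: 5 bars of 4 beats is 20 beats; at 5 beats each that's 4 chords.
D: 5 bars of 4 beats is 20 beats; at 4 beats each that's 5 chords.
Overall: 32 chords over 34 bars → 32/34 = 16/17 chords per bar.

16/17 chords per bar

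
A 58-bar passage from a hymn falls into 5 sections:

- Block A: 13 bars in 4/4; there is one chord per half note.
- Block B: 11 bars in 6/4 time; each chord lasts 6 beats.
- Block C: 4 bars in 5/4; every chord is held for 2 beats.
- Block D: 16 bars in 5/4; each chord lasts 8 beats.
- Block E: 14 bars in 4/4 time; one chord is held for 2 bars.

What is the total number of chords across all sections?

A: 13 bars × 4 beats = 52 beats; 2 beats/chord → 26 chords.
B: 11 bars × 6 beats = 66 beats; 6 beats/chord → 11 chords.
C: 4 bars × 5 beats = 20 beats; 2 beats/chord → 10 chords.
D: 16 bars × 5 beats = 80 beats; 8 beats/chord → 10 chords.
E: 14 bars × 4 beats = 56 beats; 8 beats/chord → 7 chords.
Total: 26 + 11 + 10 + 10 + 7 = 64.

64 chords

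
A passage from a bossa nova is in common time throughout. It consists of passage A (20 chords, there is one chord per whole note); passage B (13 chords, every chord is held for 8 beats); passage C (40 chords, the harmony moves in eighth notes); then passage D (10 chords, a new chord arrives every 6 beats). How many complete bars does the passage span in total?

A: 20 × 4 = 80 beats = 20 bars.
B: 13 × 8 = 104 beats = 26 bars.
C: 40 × 0.5 = 20 beats = 5 bars.
D: 10 × 6 = 60 beats = 15 bars.
Total: 20 + 26 + 5 + 15 = 66 bars.

66 bars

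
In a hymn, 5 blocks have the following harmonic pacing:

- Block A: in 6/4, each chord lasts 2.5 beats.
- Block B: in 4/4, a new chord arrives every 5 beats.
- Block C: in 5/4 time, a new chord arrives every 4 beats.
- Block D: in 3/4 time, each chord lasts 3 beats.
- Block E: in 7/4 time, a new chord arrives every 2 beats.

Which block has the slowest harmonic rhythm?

A: 6 beats/bar ÷ 2.5 beats/chord = 2.4 chords/bar.
B: 4 beats/bar ÷ 5 beats/chord = 0.8 chords/bar.
C: 5 beats/bar ÷ 4 beats/chord = 1.25 chords/bar.
D: 3 beats/bar ÷ 3 beats/chord = 1 chord/bar.
E: 7 beats/bar ÷ 2 beats/chord = 3.5 chords/bar.
Slowest is B at 0.8 chords/bar.

Block B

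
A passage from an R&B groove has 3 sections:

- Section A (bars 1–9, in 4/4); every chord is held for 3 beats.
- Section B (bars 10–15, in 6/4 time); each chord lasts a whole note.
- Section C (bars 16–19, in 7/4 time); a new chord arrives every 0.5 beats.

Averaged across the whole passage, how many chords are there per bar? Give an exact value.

A: 9 bars of 4 beats is 36 beats; at 3 beats each that's 12 chords.
B: 6 bars of 6 beats is 36 beats; at 4 beats each that's 9 chords.
C: 4 bars of 7 beats is 28 beats; at 0.5 beats each that's 56 chords.
Overall: 77 chords over 19 bars → 77/19 = 77/19 chords per bar.

77/19 chords per bar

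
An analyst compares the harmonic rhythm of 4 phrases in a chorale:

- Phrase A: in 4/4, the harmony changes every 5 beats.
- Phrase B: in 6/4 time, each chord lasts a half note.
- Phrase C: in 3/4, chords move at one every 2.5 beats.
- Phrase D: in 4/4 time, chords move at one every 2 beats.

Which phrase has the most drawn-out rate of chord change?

A: 4 beats/bar ÷ 5 beats/chord = 0.8 chords/bar.
B: 6 beats/bar ÷ 2 beats/chord = 3 chords/bar.
C: 3 beats/bar ÷ 2.5 beats/chord = 1.2 chords/bar.
D: 4 beats/bar ÷ 2 beats/chord = 2 chords/bar.
Slowest is A at 0.8 chords/bar.

Phrase A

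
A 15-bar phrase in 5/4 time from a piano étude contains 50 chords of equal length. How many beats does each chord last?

1.5 beats

15 bars × 5 beats/bar = 75 beats total.
75 beats ÷ 50 chords = 1.5 beats per chord.
(That is a dotted quarter note.)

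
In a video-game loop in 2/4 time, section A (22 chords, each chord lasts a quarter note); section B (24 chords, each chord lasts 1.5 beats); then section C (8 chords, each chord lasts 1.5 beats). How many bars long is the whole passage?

35 bars

A: 22 × 1 = 22 beats = 11 bars.
B: 24 × 1.5 = 36 beats = 18 bars.
C: 8 × 1.5 = 12 beats = 6 bars.
Total: 11 + 18 + 6 = 35 bars.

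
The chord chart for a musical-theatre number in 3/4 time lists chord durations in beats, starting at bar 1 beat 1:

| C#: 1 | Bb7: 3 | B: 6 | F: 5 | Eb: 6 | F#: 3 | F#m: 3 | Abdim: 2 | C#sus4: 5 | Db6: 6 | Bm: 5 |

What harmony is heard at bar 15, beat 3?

Bm

Beat 3 of bar 15 is beat (15−1)×3 + 3 = 45 overall.
Running totals: C# ends at 1, Bb7 ends at 4, B ends at 10, F ends at 15, Eb ends at 21, F# ends at 24, F#m ends at 27, Abdim ends at 29, C#sus4 ends at 34, Db6 ends at 40, Bm ends at 45.
Beat 45 falls within Bm.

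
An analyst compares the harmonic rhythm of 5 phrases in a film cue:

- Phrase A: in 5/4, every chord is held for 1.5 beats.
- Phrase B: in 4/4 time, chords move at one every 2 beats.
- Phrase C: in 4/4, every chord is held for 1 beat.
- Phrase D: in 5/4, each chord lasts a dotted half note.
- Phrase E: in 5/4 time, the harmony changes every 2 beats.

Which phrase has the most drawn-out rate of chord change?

Phrase D

A: 5/1.5 = 10/3 chords/bar.
B: 4/2 = 2 chords/bar.
C: 4/1 = 4 chords/bar.
D: 5/3 = 5/3 chords/bar.
E: 5/2 = 2.5 chords/bar.
Slowest is D at 5/3 chords/bar.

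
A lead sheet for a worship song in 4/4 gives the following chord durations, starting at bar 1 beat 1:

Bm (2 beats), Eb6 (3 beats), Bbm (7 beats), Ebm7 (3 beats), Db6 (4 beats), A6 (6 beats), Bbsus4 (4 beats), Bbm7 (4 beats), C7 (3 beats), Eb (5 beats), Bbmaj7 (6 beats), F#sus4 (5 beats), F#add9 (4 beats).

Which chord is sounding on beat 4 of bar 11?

Bbmaj7

Beat 4 of bar 11 is beat (11−1)×4 + 4 = 44 overall.
Running totals: Bm ends at 2, Eb6 ends at 5, Bbm ends at 12, Ebm7 ends at 15, Db6 ends at 19, A6 ends at 25, Bbsus4 ends at 29, Bbm7 ends at 33, C7 ends at 36, Eb ends at 41, Bbmaj7 ends at 47.
Beat 44 falls within Bbmaj7.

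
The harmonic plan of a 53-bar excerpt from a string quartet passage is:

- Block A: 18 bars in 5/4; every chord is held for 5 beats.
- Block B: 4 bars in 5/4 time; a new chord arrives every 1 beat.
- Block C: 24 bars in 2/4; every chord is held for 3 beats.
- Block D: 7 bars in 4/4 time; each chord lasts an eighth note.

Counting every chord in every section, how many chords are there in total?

A: 18·5 = 90 beats, 90/5 = 18 chords.
B: 4·5 = 20 beats, 20/1 = 20 chords.
C: 24·2 = 48 beats, 48/3 = 16 chords.
D: 7·4 = 28 beats, 28/0.5 = 56 chords.
Total: 18 + 20 + 16 + 56 = 110.

110 chords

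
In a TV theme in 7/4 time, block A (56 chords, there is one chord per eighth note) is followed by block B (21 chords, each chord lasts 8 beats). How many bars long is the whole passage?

28 bars

A: 56 × 0.5 = 28 beats = 4 bars.
B: 21 × 8 = 168 beats = 24 bars.
Total: 4 + 24 = 28 bars.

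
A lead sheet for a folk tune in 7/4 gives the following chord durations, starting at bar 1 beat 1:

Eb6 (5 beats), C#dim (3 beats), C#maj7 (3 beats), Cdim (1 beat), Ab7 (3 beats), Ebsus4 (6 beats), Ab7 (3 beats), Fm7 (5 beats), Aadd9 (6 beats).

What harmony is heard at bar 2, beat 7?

Ab7

Beat 7 of bar 2 is beat (2−1)×7 + 7 = 14 overall.
Running totals: Eb6 ends at 5, C#dim ends at 8, C#maj7 ends at 11, Cdim ends at 12, Ab7 ends at 15.
Beat 14 falls within Ab7.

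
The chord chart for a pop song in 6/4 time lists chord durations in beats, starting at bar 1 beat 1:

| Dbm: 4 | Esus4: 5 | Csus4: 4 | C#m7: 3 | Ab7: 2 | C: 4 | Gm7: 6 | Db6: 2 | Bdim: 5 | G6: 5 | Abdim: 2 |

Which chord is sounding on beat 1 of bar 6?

Bdim

Beat 1 of bar 6 is beat (6−1)×6 + 1 = 31 overall.
Running totals: Dbm ends at 4, Esus4 ends at 9, Csus4 ends at 13, C#m7 ends at 16, Ab7 ends at 18, C ends at 22, Gm7 ends at 28, Db6 ends at 30, Bdim ends at 35.
Beat 31 falls within Bdim.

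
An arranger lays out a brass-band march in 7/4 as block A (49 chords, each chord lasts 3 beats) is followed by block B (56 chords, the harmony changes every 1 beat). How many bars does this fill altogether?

A: 49 × 3 = 147 beats = 21 bars.
B: 56 × 1 = 56 beats = 8 bars.
Total: 21 + 8 = 29 bars.

29 bars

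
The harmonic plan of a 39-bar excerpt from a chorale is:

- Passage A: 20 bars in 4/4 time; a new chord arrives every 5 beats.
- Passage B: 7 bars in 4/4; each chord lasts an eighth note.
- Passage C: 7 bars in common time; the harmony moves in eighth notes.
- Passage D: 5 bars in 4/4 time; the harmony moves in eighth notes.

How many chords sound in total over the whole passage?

168 chords

A has 80 beats and chords last 5 each, so 16 chords.
B has 28 beats and chords last 0.5 each, so 56 chords.
C has 28 beats and chords last 0.5 each, so 56 chords.
D has 20 beats and chords last 0.5 each, so 40 chords.
Total: 16 + 56 + 56 + 40 = 168.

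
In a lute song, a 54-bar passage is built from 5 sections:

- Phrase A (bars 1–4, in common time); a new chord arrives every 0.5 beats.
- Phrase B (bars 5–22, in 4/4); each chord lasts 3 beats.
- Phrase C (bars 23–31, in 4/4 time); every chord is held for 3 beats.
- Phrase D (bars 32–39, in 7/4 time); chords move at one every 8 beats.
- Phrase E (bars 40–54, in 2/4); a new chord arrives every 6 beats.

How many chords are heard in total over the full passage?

A: 4 bars × 4 beats = 16 beats; 0.5 beats/chord → 32 chords.
B: 18 bars × 4 beats = 72 beats; 3 beats/chord → 24 chords.
C: 9 bars × 4 beats = 36 beats; 3 beats/chord → 12 chords.
D: 8 bars × 7 beats = 56 beats; 8 beats/chord → 7 chords.
E: 15 bars × 2 beats = 30 beats; 6 beats/chord → 5 chords.
Total: 32 + 24 + 12 + 7 + 5 = 80.

80 chords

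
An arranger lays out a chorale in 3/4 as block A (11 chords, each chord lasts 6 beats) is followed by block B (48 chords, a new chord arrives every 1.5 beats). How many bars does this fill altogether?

A: 11 × 6 = 66 beats = 22 bars.
B: 48 × 1.5 = 72 beats = 24 bars.
Total: 22 + 24 = 46 bars.

46 bars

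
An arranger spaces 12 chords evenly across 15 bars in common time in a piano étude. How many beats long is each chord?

5 beats

15 bars × 4 beats/bar = 60 beats total.
60 beats ÷ 12 chords = 5 beats per chord.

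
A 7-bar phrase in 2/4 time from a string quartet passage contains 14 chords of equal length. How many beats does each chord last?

1 beat

7 bars × 2 beats/bar = 14 beats total.
14 beats ÷ 14 chords = 1 beats per chord.
(That is a quarter note.)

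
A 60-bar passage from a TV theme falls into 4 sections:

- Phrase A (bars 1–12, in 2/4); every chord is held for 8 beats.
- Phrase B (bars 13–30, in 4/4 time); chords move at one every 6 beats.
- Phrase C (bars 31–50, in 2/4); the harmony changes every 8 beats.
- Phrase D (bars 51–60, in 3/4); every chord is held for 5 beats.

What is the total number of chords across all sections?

A: 12 bars × 2 beats = 24 beats; 8 beats/chord → 3 chords.
B: 18 bars × 4 beats = 72 beats; 6 beats/chord → 12 chords.
C: 20 bars × 2 beats = 40 beats; 8 beats/chord → 5 chords.
D: 10 bars × 3 beats = 30 beats; 5 beats/chord → 6 chords.
Total: 3 + 12 + 5 + 6 = 26.

26 chords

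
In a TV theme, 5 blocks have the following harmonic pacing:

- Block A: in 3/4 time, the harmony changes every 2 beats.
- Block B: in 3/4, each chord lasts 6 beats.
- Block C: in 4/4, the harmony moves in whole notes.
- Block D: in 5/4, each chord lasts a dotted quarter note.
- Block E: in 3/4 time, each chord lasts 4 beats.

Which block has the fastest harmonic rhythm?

A: each chord is 2 beats in 3/4, so 1.5 per bar.
B: each chord is 6 beats in 3/4, so 0.5 per bar.
C: each chord is 4 beats in 4/4, so 1 per bar.
D: each chord is 1.5 beats in 5/4, so 10/3 per bar.
E: each chord is 4 beats in 3/4, so 0.75 per bar.
Fastest is D at 10/3 chords/bar.

Block D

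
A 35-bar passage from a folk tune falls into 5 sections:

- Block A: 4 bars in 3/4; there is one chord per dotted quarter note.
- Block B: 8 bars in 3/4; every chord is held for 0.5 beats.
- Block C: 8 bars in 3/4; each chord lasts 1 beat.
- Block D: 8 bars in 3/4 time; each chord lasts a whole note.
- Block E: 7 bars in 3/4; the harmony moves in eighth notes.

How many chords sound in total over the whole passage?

A has 12 beats and chords last 1.5 each, so 8 chords.
B has 24 beats and chords last 0.5 each, so 48 chords.
C has 24 beats and chords last 1 each, so 24 chords.
D has 24 beats and chords last 4 each, so 6 chords.
E has 21 beats and chords last 0.5 each, so 42 chords.
Total: 8 + 48 + 24 + 6 + 42 = 128.

128 chords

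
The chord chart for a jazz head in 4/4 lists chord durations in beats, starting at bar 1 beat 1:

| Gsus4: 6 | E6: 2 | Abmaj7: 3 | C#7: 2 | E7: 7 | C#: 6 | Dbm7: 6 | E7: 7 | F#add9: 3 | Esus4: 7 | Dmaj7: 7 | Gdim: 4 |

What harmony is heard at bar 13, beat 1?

Esus4

Beat 1 of bar 13 is beat (13−1)×4 + 1 = 49 overall.
Running totals: Gsus4 ends at 6, E6 ends at 8, Abmaj7 ends at 11, C#7 ends at 13, E7 ends at 20, C# ends at 26, Dbm7 ends at 32, E7 ends at 39, F#add9 ends at 42, Esus4 ends at 49.
Beat 49 falls within Esus4.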